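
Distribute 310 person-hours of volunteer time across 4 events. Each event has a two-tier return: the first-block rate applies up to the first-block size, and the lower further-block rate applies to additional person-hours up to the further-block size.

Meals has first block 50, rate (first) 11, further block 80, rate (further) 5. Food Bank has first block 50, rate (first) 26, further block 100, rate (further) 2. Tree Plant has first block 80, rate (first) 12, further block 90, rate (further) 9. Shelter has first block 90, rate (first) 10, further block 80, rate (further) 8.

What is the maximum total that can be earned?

4070

Order all 8 blocks by rate: Food Bank/tier1 26 > Tree Plant/tier1 12 > Meals/tier1 11 > Shelter/tier1 10 > Tree Plant/tier2 9 > Shelter/tier2 8 > Meals/tier2 5 > Food Bank/tier2 2.
Food Bank tier1 at 26: fill all 50 ; 260 left.
Tree Plant tier1 at 12: fill all 80 ; 180 left.
Meals/tier1 (11): +50 ; 130 left.
Shelter tier1 at 10: fill all 90 ; 40 left.
Tree Plant/tier2: +40 of 90 at 9; pool empty.
Total = 26×50 + 12×80 + 11×50 + 10×90 + 9×40 = 4070.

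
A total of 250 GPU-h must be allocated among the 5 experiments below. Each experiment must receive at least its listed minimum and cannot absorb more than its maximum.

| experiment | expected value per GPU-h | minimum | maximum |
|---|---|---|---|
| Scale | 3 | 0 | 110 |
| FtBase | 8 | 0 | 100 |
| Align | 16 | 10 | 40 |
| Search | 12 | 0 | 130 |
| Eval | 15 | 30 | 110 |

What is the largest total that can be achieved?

Meeting every minimum uses 0+0+10+0+30 = 40 GPU-h, leaving 210.
Highest expected value per GPU-h first: Align 16 > Eval 15 > Search 12 > FtBase 8 > Scale 3.
Give Align 30 more to hit its cap of 40 — 180 left.
Eval takes 80 more to reach its cap of 110 — 100 left.
Search has room for 130 more but only 100 remain, so it gets 100.
Total = 16×40 + 12×100 + 15×110 = 3490.

3490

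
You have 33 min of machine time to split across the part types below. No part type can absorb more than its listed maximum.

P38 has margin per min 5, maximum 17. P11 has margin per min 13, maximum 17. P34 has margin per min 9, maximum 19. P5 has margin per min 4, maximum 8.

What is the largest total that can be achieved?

Highest margin per min first: P11 13 > P34 9 > P38 5 > P5 4.
P11: +17 to 17 (cap) ; 16 left.
Only 16 left; P34 takes them to reach 16.
Total = 13×17 + 9×16 = 365.

365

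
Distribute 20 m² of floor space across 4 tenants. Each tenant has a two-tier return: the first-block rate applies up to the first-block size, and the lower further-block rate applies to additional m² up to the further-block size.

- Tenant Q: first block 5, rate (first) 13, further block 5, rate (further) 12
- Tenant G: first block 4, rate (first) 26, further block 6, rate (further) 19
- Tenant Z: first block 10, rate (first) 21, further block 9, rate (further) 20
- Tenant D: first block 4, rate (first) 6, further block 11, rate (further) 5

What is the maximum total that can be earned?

434

Order all 8 blocks by rate: Tenant G/first 26 > Tenant Z/first 21 > Tenant Z/second 20 > Tenant G/second 19 > Tenant Q/first 13 > Tenant Q/second 12 > Tenant D/first 6 > Tenant D/second 5.
Fill Tenant G first block (4 at 26) — 16 left.
Fill Tenant Z first block (10 at 21) — 6 left.
6 remain; put them into Tenant Z second at 20.
Total = 26×4 + 21×10 + 20×6 = 434.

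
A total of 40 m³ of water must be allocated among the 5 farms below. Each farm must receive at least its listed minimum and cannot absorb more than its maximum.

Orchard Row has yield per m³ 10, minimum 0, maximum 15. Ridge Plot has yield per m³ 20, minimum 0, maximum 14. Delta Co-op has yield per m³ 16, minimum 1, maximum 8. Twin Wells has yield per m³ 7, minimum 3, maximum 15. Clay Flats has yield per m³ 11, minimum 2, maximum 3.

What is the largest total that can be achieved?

Meeting every minimum uses 0+0+1+3+2 = 6 m³, leaving 34.
Highest yield per m³ first: Ridge Plot 20 > Delta Co-op 16 > Clay Flats 11 > Orchard Row 10 > Twin Wells 7.
Give Ridge Plot 14 more to hit its cap of 14 ; 20 left.
Delta Co-op takes 7 more to reach its cap of 8 ; 13 left.
Give Clay Flats 1 more to hit its cap of 3 ; 12 left.
Only 12 left; Orchard Row takes them to reach 12.
Total = 10×12 + 20×14 + 16×8 + 7×3 + 11×3 = 582.

582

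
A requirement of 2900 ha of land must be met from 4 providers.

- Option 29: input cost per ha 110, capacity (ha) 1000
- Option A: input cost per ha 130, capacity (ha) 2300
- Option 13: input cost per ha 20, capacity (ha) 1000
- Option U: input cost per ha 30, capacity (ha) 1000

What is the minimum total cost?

Fill from the cheapest provider first.
Take 1000 from Option 13 at 20 — need 1900 more.
Take 1000 from Option U at 30 — need 900 more.
Option 29 (110): take the remaining 900 — done.
Option A: unused.
Cost = 1000×20 + 1000×30 + 900×110 = 149000.

149000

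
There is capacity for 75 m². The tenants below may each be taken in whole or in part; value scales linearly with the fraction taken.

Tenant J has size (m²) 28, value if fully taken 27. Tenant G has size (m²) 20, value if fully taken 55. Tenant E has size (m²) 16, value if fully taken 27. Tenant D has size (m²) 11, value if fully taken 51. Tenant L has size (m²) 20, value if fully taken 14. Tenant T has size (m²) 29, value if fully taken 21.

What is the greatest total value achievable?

Rank by value-to-size ratio: Tenant D 51/11≈4.64, Tenant G 55/20≈2.75, Tenant E 27/16≈1.69, Tenant J 27/28≈0.964, Tenant T 21/29≈0.724, Tenant L 14/20≈0.7.
All 11 m² of Tenant D fit (value 51) — 64 remain.
All 20 m² of Tenant G fit (value 55) — 44 remain.
Take all of Tenant E (16 m², value 27) — 28 m² left.
All 28 m² of Tenant J fit (value 27) — 0 remain.
Total value = 160.

160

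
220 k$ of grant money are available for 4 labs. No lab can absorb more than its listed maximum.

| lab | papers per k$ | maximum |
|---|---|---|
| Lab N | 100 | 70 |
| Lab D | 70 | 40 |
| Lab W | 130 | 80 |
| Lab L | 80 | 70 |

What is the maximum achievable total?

Highest papers per k$ first: Lab W 130 > Lab N 100 > Lab L 80 > Lab D 70.
Give Lab W 80 to hit its cap of 80 ; 140 left.
Lab N: +70 to 70 (cap) ; 70 left.
Lab L: +70 to 70 (cap) ; 0 left.
Total = 100×70 + 130×80 + 80×70 = 23000.

23000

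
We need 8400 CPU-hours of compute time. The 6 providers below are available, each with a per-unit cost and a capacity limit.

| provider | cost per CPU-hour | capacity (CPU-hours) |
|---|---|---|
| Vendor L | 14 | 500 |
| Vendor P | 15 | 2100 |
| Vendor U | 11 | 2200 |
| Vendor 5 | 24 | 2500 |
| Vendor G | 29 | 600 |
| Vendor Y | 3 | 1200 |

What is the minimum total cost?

123900

Use providers in increasing cost order.
Vendor Y (3): use full 1200 → 7200 CPU-hours to go.
Vendor U (11): use full 2200 → 5000 CPU-hours to go.
Vendor L (14): use full 500 → 4500 CPU-hours to go.
Take 2100 from Vendor P at 15 → need 2400 more.
Vendor 5 at 24: take 2400 of its 2500 → requirement met.
Vendor G: unused.
Cost = 1200×3 + 2200×11 + 500×14 + 2100×15 + 2400×24 = 123900.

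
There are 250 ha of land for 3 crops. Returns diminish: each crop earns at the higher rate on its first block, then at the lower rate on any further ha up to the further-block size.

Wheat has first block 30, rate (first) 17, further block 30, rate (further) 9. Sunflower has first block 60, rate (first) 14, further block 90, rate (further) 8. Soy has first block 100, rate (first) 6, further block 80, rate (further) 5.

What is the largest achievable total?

2580

Treat each block as its own option and order by rate: Wheat/first 17 > Sunflower/first 14 > Wheat/second 9 > Sunflower/second 8 > Soy/first 6 > Soy/second 5.
Wheat first at 17: fill all 30 → 220 left.
Sunflower first at 14: fill all 60 → 160 left.
Wheat second at 9: fill all 30 → 130 left.
Sunflower/second (8): +90 → 40 left.
Soy/first: +40 of 100 at 6; pool empty.
Total = 17×30 + 14×60 + 9×30 + 8×90 + 6×40 = 2580.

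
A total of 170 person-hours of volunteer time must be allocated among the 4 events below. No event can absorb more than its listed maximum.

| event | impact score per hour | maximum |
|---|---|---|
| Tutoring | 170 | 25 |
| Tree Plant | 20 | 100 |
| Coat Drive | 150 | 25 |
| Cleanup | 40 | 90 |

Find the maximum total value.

Order the events by impact score per hour: Tutoring 170 > Coat Drive 150 > Cleanup 40 > Tree Plant 20.
Tutoring: +25 to 25 (cap) → 145 left.
Coat Drive: +25 to 25 (cap) → 120 left.
Give Cleanup 90 to hit its cap of 90 → 30 left.
Tree Plant: +30 (room for 100) → 30. Pool exhausted.
Total = 170×25 + 20×30 + 150×25 + 40×90 = 12200.

12200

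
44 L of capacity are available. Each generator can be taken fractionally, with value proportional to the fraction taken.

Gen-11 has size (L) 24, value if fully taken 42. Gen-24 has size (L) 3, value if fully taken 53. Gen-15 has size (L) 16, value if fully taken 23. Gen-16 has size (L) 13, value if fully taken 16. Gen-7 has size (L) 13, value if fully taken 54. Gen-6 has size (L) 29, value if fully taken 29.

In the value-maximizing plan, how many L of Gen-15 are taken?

Rank by value-to-size ratio: Gen-24 53/3≈17.7, Gen-7 54/13≈4.15, Gen-11 42/24≈1.75, Gen-15 23/16≈1.44, Gen-16 16/13≈1.23, Gen-6 29/29≈1.
Take all of Gen-24 (3 L, value 53) → 41 L left.
Take all of Gen-7 (13 L, value 54) → 28 L left.
Take all of Gen-11 (24 L, value 42) → 4 L left.
4 L left: a 4/16 share of Gen-15 gives 23×4/16 = 5.75.

4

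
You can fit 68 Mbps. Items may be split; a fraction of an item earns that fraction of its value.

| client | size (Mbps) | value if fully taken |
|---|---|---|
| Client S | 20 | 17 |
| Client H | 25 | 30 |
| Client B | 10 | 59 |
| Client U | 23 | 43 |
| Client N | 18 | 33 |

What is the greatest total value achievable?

Rank by value-to-size ratio: Client B 59/10≈5.9, Client U 43/23≈1.87, Client N 33/18≈1.83, Client H 30/25≈1.2, Client S 17/20≈0.85.
Client B: take in full, 10 Mbps for value 59 → 58 left.
Take all of Client U (23 Mbps, value 43) → 35 Mbps left.
All 18 Mbps of Client N fit (value 33) → 17 remain.
17 Mbps left: a 17/25 share of Client H gives 30×17/25 = 20.4.
Total value = 155.4.

155.4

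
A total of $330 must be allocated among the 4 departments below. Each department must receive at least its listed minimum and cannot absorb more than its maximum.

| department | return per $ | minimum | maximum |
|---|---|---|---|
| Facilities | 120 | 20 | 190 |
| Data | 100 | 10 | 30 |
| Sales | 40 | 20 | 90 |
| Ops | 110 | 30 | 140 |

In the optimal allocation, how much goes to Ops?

Meeting every minimum uses 20+10+20+30 = 80 $, leaving 250.
Highest return per $ first: Facilities 120 > Ops 110 > Data 100 > Sales 40.
Facilities takes 170 more to reach its cap of 190 ; 80 left.
Only 80 left; Ops takes them to reach 110.

110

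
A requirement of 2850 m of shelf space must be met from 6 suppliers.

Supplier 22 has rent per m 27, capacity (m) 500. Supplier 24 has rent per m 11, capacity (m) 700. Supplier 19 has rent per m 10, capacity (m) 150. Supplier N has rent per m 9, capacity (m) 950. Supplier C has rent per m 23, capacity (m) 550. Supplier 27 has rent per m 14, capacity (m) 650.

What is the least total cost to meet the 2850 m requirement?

Use suppliers in increasing cost order.
Supplier N at 9: take all 950 m ; 1900 still needed.
Supplier 19 (10): use full 150 ; 1750 m to go.
Supplier 24 at 11: take all 700 m ; 1050 still needed.
Supplier 27 (14): use full 650 ; 400 m to go.
Supplier C at 23: take 400 of its 550 ; requirement met.
Supplier 22: unused.
Cost = 950×9 + 150×10 + 700×11 + 650×14 + 400×23 = 36050.

36050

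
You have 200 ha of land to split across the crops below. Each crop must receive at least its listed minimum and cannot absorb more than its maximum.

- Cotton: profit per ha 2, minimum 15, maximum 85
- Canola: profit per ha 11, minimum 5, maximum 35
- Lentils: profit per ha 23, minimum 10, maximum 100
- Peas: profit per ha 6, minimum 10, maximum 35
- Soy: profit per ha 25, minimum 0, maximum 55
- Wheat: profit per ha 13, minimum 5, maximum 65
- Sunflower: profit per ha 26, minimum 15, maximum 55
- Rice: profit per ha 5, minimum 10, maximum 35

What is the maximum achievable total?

4100

Meeting every minimum uses 15+5+10+10+0+5+15+10 = 70 ha, leaving 130.
Highest profit per ha first: Sunflower 26 > Soy 25 > Lentils 23 > Wheat 13 > Canola 11 > Peas 6 > Rice 5 > Cotton 2.
Sunflower: +40 to 55 (cap) ; 90 left.
Soy takes 55 more to reach its cap of 55 ; 35 left.
Lentils: +35 (room for 90) → 45. Pool exhausted.
Total = 2×15 + 11×5 + 23×45 + 6×10 + 25×55 + 13×5 + 26×55 + 5×10 = 4100.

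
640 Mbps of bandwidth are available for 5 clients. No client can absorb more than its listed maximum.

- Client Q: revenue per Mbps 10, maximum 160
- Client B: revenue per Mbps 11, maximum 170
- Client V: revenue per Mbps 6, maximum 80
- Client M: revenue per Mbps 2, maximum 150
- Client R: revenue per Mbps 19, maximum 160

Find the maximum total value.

7130

Highest revenue per Mbps first: Client R 19 > Client B 11 > Client Q 10 > Client V 6 > Client M 2.
Client R: +160 to 160 (cap) ; 480 left.
Client B takes 170 to reach its cap of 170 ; 310 left.
Client Q: +160 to 160 (cap) ; 150 left.
Give Client V 80 to hit its cap of 80 ; 70 left.
Client M has room for 150 but only 70 remain, so it gets 70.
Total = 10×160 + 11×170 + 6×80 + 2×70 + 19×160 = 7130.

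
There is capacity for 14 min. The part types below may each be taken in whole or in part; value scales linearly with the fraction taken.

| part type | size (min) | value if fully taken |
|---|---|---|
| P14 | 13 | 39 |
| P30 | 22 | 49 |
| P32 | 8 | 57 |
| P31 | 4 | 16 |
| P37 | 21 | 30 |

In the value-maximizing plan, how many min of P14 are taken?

Best value per unit of size first: P32 57/8≈7.12, P31 16/4≈4, P14 39/13≈3, P30 49/22≈2.23, P37 30/21≈1.43.
P32: take in full, 8 min for value 57 ; 6 left.
Take all of P31 (4 min, value 16) ; 2 min left.
Only 2 min remain; take 2/13 of P14 for value 39×2/13 = 6.

2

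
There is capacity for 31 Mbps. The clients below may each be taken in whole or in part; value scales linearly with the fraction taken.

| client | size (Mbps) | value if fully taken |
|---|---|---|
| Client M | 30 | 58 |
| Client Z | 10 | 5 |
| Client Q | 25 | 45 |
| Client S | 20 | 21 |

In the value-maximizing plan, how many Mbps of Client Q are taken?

1

Sort by value density: Client M 58/30≈1.93, Client Q 45/25≈1.8, Client S 21/20≈1.05, Client Z 5/10≈0.5.
All 30 Mbps of Client M fit (value 58) → 1 remain.
1 Mbps left: a 1/25 share of Client Q gives 45×1/25 = 1.8.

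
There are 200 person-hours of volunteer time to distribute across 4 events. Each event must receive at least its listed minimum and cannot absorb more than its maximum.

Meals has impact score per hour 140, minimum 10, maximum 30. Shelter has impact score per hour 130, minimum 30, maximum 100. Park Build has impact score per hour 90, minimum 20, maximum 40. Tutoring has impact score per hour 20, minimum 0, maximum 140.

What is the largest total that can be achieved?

21400

Meeting every minimum uses 10+30+20+0 = 60 person-hours, leaving 140.
Order the events by impact score per hour: Meals 140 > Shelter 130 > Park Build 90 > Tutoring 20.
Give Meals 20 more to hit its cap of 30 → 120 left.
Give Shelter 70 more to hit its cap of 100 → 50 left.
Park Build: +20 to 40 (cap) → 30 left.
Tutoring has room for 140 more but only 30 remain, so it gets 30.
Total = 140×30 + 130×100 + 90×40 + 20×30 = 21400.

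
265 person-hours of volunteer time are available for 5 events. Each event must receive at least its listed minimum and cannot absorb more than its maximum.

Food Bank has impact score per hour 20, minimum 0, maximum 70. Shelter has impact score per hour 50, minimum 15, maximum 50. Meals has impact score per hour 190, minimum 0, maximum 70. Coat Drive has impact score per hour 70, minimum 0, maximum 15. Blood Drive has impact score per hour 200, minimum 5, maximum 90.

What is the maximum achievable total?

35650

Meeting every minimum uses 0+15+0+0+5 = 20 person-hours, leaving 245.
Rank by impact score per hour: Blood Drive 200 > Meals 190 > Coat Drive 70 > Shelter 50 > Food Bank 20.
Give Blood Drive 85 more to hit its cap of 90 — 160 left.
Meals: +70 to 70 (cap) — 90 left.
Coat Drive: +15 to 15 (cap) — 75 left.
Shelter takes 35 more to reach its cap of 50 — 40 left.
Food Bank: +40 (room for 70) → 40. Pool exhausted.
Total = 20×40 + 50×50 + 190×70 + 70×15 + 200×90 = 35650.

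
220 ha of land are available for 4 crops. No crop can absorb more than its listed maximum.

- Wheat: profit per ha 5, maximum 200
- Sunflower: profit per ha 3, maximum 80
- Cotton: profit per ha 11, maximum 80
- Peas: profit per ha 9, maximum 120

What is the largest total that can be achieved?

2060

Highest profit per ha first: Cotton 11 > Peas 9 > Wheat 5 > Sunflower 3.
Give Cotton 80 to hit its cap of 80 — 140 left.
Give Peas 120 to hit its cap of 120 — 20 left.
Only 20 left; Wheat takes them to reach 20.
Total = 5×20 + 11×80 + 9×120 = 2060.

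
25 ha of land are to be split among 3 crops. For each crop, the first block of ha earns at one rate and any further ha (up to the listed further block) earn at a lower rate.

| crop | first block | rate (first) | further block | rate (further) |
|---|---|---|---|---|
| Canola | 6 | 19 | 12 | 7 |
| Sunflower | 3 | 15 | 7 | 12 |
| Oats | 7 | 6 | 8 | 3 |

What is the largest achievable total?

306

Rank every tier by rate: Canola/first 19 > Sunflower/first 15 > Sunflower/second 12 > Canola/second 7 > Oats/first 6 > Oats/second 3.
Canola/first (19): +6 → 19 left.
Sunflower/first (15): +3 → 16 left.
Sunflower second at 12: fill all 7 → 9 left.
Canola/second: +9 of 12 at 7; pool empty.
Total = 19×6 + 15×3 + 12×7 + 7×9 = 306.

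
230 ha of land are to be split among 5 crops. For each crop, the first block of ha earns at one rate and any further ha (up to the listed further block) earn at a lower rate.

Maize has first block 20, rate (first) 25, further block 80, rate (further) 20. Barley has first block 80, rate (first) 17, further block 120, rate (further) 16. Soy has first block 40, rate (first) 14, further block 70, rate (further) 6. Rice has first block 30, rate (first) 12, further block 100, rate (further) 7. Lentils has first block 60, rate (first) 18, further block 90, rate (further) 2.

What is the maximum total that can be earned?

4370

Order all 10 blocks by rate: Maize/tier1 25 > Maize/tier2 20 > Lentils/tier1 18 > Barley/tier1 17 > Barley/tier2 16 > Soy/tier1 14 > Rice/tier1 12 > Rice/tier2 7 > Soy/tier2 6 > Lentils/tier2 2.
Fill Maize tier1 block (20 at 25) → 210 left.
Fill Maize tier2 block (80 at 20) → 130 left.
Lentils tier1 at 18: fill all 60 → 70 left.
Barley/tier1: +70 of 80 at 17; pool empty.
Total = 25×20 + 20×80 + 18×60 + 17×70 = 4370.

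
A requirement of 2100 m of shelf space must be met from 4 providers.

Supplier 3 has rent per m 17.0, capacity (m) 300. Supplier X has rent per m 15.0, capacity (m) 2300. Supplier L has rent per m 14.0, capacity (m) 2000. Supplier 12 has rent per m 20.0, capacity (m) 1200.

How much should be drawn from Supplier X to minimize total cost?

100

Use providers in increasing cost order.
Take 2000 from Supplier L at 14.0 → need 100 more.
Supplier X at 15.0: take 100 of its 2300 → requirement met.
Supplier 3, Supplier 12: unused.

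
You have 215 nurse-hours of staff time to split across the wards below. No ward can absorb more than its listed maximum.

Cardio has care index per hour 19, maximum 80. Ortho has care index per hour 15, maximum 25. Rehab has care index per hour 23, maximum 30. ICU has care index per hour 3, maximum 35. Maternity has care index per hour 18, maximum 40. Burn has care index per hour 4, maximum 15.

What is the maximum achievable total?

3440

Order the wards by care index per hour: Rehab 23 > Cardio 19 > Maternity 18 > Ortho 15 > Burn 4 > ICU 3.
Give Rehab 30 to hit its cap of 30 — 185 left.
Give Cardio 80 to hit its cap of 80 — 105 left.
Give Maternity 40 to hit its cap of 40 — 65 left.
Ortho takes 25 to reach its cap of 25 — 40 left.
Burn takes 15 to reach its cap of 15 — 25 left.
Only 25 left; ICU takes them to reach 25.
Total = 19×80 + 15×25 + 23×30 + 3×25 + 18×40 + 4×15 = 3440.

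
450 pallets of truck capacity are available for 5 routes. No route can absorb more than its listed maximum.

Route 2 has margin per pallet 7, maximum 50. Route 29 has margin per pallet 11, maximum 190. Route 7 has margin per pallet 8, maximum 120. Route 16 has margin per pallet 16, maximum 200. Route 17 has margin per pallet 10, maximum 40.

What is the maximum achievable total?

Rank by margin per pallet: Route 16 16 > Route 29 11 > Route 17 10 > Route 7 8 > Route 2 7.
Route 16: +200 to 200 (cap) ; 250 left.
Give Route 29 190 to hit its cap of 190 ; 60 left.
Route 17 takes 40 to reach its cap of 40 ; 20 left.
Route 7 has room for 120 but only 20 remain, so it gets 20.
Total = 11×190 + 8×20 + 16×200 + 10×40 = 5850.

5850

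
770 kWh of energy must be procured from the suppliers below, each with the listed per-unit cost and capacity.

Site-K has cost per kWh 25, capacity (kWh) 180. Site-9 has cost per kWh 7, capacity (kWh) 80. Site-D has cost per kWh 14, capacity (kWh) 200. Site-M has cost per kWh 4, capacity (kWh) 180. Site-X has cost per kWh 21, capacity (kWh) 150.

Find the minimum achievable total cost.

Fill from the cheapest supplier first.
Site-M at 4: take all 180 kWh → 590 still needed.
Take 80 from Site-9 at 7 → need 510 more.
Take 200 from Site-D at 14 → need 310 more.
Site-X (21): use full 150 → 160 kWh to go.
Site-K (25): take the remaining 160 → done.
Cost = 180×4 + 80×7 + 200×14 + 150×21 + 160×25 = 11230.

11230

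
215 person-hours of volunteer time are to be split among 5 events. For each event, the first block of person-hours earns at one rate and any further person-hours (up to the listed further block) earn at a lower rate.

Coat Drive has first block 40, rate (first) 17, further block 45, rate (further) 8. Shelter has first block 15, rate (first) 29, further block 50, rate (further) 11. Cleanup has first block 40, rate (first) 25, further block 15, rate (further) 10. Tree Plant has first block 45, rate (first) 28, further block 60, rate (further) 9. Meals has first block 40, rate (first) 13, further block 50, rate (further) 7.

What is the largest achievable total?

4280

Order all 10 blocks by rate: Shelter/T1 29 > Tree Plant/T1 28 > Cleanup/T1 25 > Coat Drive/T1 17 > Meals/T1 13 > Shelter/T2 11 > Cleanup/T2 10 > Tree Plant/T2 9 > Coat Drive/T2 8 > Meals/T2 7.
Shelter T1 at 29: fill all 15 ; 200 left.
Fill Tree Plant T1 block (45 at 28) ; 155 left.
Cleanup/T1 (25): +40 ; 115 left.
Coat Drive T1 at 17: fill all 40 ; 75 left.
Fill Meals T1 block (40 at 13) ; 35 left.
Shelter/T2: +35 of 50 at 11; pool empty.
Total = 29×15 + 28×45 + 25×40 + 17×40 + 13×40 + 11×35 = 4280.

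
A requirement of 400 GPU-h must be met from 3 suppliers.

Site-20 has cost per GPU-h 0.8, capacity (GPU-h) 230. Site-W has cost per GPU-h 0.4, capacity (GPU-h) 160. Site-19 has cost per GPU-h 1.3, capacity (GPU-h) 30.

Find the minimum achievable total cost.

261

Cheapest first:
Site-W at 0.4: take all 160 GPU-h ; 240 still needed.
Site-20 at 0.8: take all 230 GPU-h ; 10 still needed.
Site-19 (1.3): take the remaining 10 ; done.
Cost = 160×0.4 + 230×0.8 + 10×1.3 = 261.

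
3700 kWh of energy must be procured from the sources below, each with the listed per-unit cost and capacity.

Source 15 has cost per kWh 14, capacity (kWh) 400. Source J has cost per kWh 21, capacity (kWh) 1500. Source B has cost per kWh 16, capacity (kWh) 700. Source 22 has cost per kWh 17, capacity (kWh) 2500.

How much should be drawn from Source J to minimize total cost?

100

Cheapest first:
Take 400 from Source 15 at 14 — need 3300 more.
Take 700 from Source B at 16 — need 2600 more.
Source 22 at 17: take all 2500 kWh — 100 still needed.
Source J (21): take the remaining 100 — done.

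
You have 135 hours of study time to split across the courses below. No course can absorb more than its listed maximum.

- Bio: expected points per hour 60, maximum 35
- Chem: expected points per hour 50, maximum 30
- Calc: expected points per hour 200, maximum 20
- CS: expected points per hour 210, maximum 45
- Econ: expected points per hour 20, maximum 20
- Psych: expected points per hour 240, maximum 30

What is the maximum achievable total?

Order the courses by expected points per hour: Psych 240 > CS 210 > Calc 200 > Bio 60 > Chem 50 > Econ 20.
Give Psych 30 to hit its cap of 30 — 105 left.
CS: +45 to 45 (cap) — 60 left.
Calc: +20 to 20 (cap) — 40 left.
Bio takes 35 to reach its cap of 35 — 5 left.
Only 5 left; Chem takes them to reach 5.
Total = 60×35 + 50×5 + 200×20 + 210×45 + 240×30 = 23000.

23000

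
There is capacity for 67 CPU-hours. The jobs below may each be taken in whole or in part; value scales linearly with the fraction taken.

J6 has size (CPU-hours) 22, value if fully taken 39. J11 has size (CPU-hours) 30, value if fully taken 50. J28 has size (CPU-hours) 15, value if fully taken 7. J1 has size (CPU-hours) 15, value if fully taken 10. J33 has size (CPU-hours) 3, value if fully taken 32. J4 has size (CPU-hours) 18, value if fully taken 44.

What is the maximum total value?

Sort by value density: J33 32/3≈10.7, J4 44/18≈2.44, J6 39/22≈1.77, J11 50/30≈1.67, J1 10/15≈0.667, J28 7/15≈0.467.
All 3 CPU-hours of J33 fit (value 32) — 64 remain.
Take all of J4 (18 CPU-hours, value 44) — 46 CPU-hours left.
Take all of J6 (22 CPU-hours, value 39) — 24 CPU-hours left.
Only 24 CPU-hours remain; take 24/30 of J11 for value 50×24/30 = 40.
Total value = 155.

155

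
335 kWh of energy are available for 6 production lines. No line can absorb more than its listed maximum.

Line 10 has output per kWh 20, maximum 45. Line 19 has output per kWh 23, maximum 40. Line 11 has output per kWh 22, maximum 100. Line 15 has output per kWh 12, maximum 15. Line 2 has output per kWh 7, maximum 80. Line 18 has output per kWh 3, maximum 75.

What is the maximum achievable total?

Highest output per kWh first: Line 19 23 > Line 11 22 > Line 10 20 > Line 15 12 > Line 2 7 > Line 18 3.
Line 19 takes 40 to reach its cap of 40 — 295 left.
Line 11: +100 to 100 (cap) — 195 left.
Line 10: +45 to 45 (cap) — 150 left.
Line 15 takes 15 to reach its cap of 15 — 135 left.
Line 2: +80 to 80 (cap) — 55 left.
Line 18 has room for 75 but only 55 remain, so it gets 55.
Total = 20×45 + 23×40 + 22×100 + 12×15 + 7×80 + 3×55 = 4925.

4925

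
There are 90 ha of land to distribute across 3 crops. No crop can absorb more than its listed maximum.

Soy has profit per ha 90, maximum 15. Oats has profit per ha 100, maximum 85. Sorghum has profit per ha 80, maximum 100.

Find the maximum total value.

Rank by profit per ha: Oats 100 > Soy 90 > Sorghum 80.
Give Oats 85 to hit its cap of 85 ; 5 left.
Soy has room for 15 but only 5 remain, so it gets 5.
Total = 90×5 + 100×85 = 8950.

8950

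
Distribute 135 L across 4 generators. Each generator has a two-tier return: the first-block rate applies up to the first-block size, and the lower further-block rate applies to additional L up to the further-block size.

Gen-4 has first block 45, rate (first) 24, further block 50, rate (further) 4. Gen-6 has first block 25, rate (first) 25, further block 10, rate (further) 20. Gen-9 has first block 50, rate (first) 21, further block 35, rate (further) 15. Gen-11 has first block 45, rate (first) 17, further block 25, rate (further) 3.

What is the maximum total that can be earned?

3040

Order all 8 blocks by rate: Gen-6/tier1 25 > Gen-4/tier1 24 > Gen-9/tier1 21 > Gen-6/tier2 20 > Gen-11/tier1 17 > Gen-9/tier2 15 > Gen-4/tier2 4 > Gen-11/tier2 3.
Gen-6 tier1 at 25: fill all 25 — 110 left.
Gen-4 tier1 at 24: fill all 45 — 65 left.
Gen-9/tier1 (21): +50 — 15 left.
Gen-6 tier2 at 20: fill all 10 — 5 left.
5 remain; put them into Gen-11 tier1 at 17.
Total = 25×25 + 24×45 + 21×50 + 20×10 + 17×5 = 3040.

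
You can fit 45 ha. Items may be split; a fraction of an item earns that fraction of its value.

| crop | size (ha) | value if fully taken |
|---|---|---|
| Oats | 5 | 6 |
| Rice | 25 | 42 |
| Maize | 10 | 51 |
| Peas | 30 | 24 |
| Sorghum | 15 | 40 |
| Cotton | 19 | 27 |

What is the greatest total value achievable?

124.6

Sort by value density: Maize 51/10≈5.1, Sorghum 40/15≈2.67, Rice 42/25≈1.68, Cotton 27/19≈1.42, Oats 6/5≈1.2, Peas 24/30≈0.8.
Maize: take in full, 10 ha for value 51 → 35 left.
Sorghum: take in full, 15 ha for value 40 → 20 left.
Only 20 ha remain; take 20/25 of Rice for value 42×20/25 = 33.6.
Total value = 124.6.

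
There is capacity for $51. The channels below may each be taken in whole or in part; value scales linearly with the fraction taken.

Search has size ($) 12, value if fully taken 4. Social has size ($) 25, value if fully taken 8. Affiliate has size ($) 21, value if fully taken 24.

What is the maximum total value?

33.76

Rank by value-to-size ratio: Affiliate 24/21≈1.14, Search 4/12≈0.333, Social 8/25≈0.32.
Take all of Affiliate (21 $, value 24) — 30 $ left.
All 12 $ of Search fit (value 4) — 18 remain.
18 $ left: a 18/25 share of Social gives 8×18/25 = 5.76.
Total value = 33.76.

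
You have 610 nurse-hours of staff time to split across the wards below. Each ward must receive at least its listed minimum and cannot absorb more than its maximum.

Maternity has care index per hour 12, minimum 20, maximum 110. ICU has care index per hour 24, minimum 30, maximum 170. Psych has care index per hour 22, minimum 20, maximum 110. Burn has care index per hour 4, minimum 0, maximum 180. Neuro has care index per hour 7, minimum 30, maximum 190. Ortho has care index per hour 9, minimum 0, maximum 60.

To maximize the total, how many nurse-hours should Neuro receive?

Meeting every minimum uses 20+30+20+0+30+0 = 100 nurse-hours, leaving 510.
Rank by care index per hour: ICU 24 > Psych 22 > Maternity 12 > Ortho 9 > Neuro 7 > Burn 4.
ICU: +140 to 170 (cap) ; 370 left.
Psych: +90 to 110 (cap) ; 280 left.
Maternity takes 90 more to reach its cap of 110 ; 190 left.
Give Ortho 60 more to hit its cap of 60 ; 130 left.
Neuro has room for 160 more but only 130 remain, so it gets 160.

160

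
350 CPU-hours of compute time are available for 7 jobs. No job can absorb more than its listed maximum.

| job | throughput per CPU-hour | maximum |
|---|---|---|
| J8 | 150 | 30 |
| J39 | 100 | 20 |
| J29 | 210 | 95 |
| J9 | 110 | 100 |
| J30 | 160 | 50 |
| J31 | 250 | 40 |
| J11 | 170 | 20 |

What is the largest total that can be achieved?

Order the jobs by throughput per CPU-hour: J31 250 > J29 210 > J11 170 > J30 160 > J8 150 > J9 110 > J39 100.
Give J31 40 to hit its cap of 40 → 310 left.
J29 takes 95 to reach its cap of 95 → 215 left.
J11 takes 20 to reach its cap of 20 → 195 left.
Give J30 50 to hit its cap of 50 → 145 left.
J8: +30 to 30 (cap) → 115 left.
J9: +100 to 100 (cap) → 15 left.
Only 15 left; J39 takes them to reach 15.
Total = 150×30 + 100×15 + 210×95 + 110×100 + 160×50 + 250×40 + 170×20 = 58350.

58350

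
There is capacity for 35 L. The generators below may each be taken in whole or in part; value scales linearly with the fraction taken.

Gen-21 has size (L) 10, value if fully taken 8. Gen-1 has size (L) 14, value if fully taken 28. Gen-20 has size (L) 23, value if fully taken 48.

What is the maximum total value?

72

Sort by value density: Gen-20 48/23≈2.09, Gen-1 28/14≈2, Gen-21 8/10≈0.8.
Take all of Gen-20 (23 L, value 48) — 12 L left.
Only 12 L remain; take 12/14 of Gen-1 for value 28×12/14 = 24.
Total value = 72.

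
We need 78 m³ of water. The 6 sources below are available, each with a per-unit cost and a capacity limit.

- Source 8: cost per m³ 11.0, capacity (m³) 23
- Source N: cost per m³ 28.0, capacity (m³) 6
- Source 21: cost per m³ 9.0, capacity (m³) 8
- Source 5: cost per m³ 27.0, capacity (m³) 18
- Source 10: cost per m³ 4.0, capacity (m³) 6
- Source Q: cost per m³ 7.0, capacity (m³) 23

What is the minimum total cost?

Use sources in increasing cost order.
Source 10 at 4.0: take all 6 m³ → 72 still needed.
Source Q at 7.0: take all 23 m³ → 49 still needed.
Take 8 from Source 21 at 9.0 → need 41 more.
Source 8 at 11.0: take all 23 m³ → 18 still needed.
Source 5 at 27.0: take all 18 m³ → 0 still needed.
Source N: unused.
Cost = 6×4.0 + 23×7.0 + 8×9.0 + 23×11.0 + 18×27.0 = 996.

996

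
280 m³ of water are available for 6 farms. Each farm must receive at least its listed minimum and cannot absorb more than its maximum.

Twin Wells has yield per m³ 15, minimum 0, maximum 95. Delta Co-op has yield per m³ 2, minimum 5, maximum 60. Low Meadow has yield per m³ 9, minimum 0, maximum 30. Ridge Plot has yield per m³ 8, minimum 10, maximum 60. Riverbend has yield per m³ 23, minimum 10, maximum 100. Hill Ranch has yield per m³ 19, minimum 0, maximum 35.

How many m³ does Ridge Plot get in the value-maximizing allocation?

15

Meeting every minimum uses 0+5+0+10+10+0 = 25 m³, leaving 255.
Highest yield per m³ first: Riverbend 23 > Hill Ranch 19 > Twin Wells 15 > Low Meadow 9 > Ridge Plot 8 > Delta Co-op 2.
Riverbend takes 90 more to reach its cap of 100 ; 165 left.
Hill Ranch takes 35 more to reach its cap of 35 ; 130 left.
Give Twin Wells 95 more to hit its cap of 95 ; 35 left.
Low Meadow takes 30 more to reach its cap of 30 ; 5 left.
Ridge Plot has room for 50 more but only 5 remain, so it gets 15.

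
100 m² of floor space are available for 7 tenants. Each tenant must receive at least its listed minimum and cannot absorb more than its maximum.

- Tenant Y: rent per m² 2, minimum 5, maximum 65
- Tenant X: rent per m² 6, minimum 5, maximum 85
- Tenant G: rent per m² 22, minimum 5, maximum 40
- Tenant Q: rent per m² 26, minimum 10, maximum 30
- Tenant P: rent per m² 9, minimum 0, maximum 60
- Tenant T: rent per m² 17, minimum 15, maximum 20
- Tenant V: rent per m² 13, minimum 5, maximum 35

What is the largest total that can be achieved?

2020

Meeting every minimum uses 5+5+5+10+0+15+5 = 45 m², leaving 55.
Highest rent per m² first: Tenant Q 26 > Tenant G 22 > Tenant T 17 > Tenant V 13 > Tenant P 9 > Tenant X 6 > Tenant Y 2.
Tenant Q takes 20 more to reach its cap of 30 → 35 left.
Give Tenant G 35 more to hit its cap of 40 → 0 left.
Total = 2×5 + 6×5 + 22×40 + 26×30 + 17×15 + 13×5 = 2020.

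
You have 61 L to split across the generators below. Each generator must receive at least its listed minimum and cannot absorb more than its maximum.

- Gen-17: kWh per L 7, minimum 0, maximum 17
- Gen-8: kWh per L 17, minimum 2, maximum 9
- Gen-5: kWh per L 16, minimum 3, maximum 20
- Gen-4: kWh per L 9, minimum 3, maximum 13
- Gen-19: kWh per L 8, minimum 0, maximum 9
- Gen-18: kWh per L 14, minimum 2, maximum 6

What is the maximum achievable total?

774

Meeting every minimum uses 0+2+3+3+0+2 = 10 L, leaving 51.
Order the generators by kWh per L: Gen-8 17 > Gen-5 16 > Gen-18 14 > Gen-4 9 > Gen-19 8 > Gen-17 7.
Give Gen-8 7 more to hit its cap of 9 — 44 left.
Gen-5 takes 17 more to reach its cap of 20 — 27 left.
Gen-18: +4 to 6 (cap) — 23 left.
Give Gen-4 10 more to hit its cap of 13 — 13 left.
Give Gen-19 9 more to hit its cap of 9 — 4 left.
Only 4 left; Gen-17 takes them to reach 4.
Total = 7×4 + 17×9 + 16×20 + 9×13 + 8×9 + 14×6 = 774.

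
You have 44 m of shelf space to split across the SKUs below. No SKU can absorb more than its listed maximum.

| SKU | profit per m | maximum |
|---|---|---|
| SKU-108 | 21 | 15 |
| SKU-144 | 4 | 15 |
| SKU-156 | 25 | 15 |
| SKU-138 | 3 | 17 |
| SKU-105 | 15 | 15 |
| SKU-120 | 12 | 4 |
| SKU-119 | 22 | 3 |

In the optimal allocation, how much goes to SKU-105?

11

Highest profit per m first: SKU-156 25 > SKU-119 22 > SKU-108 21 > SKU-105 15 > SKU-120 12 > SKU-144 4 > SKU-138 3.
Give SKU-156 15 to hit its cap of 15 → 29 left.
SKU-119: +3 to 3 (cap) → 26 left.
SKU-108 takes 15 to reach its cap of 15 → 11 left.
SKU-105: +11 (room for 15) → 11. Pool exhausted.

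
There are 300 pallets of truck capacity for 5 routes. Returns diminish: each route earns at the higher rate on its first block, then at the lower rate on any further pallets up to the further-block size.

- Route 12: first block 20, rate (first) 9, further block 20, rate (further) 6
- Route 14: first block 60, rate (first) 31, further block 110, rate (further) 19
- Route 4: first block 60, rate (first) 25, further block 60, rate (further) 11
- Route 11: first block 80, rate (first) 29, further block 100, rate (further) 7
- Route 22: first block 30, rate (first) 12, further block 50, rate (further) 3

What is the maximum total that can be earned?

Rank every tier by rate: Route 14/first 31 > Route 11/first 29 > Route 4/first 25 > Route 14/second 19 > Route 22/first 12 > Route 4/second 11 > Route 12/first 9 > Route 11/second 7 > Route 12/second 6 > Route 22/second 3.
Route 14 first at 31: fill all 60 → 240 left.
Route 11 first at 29: fill all 80 → 160 left.
Fill Route 4 first block (60 at 25) → 100 left.
Route 14 second at 19: only 100 left, fill 100.
Total = 31×60 + 29×80 + 25×60 + 19×100 = 7580.

7580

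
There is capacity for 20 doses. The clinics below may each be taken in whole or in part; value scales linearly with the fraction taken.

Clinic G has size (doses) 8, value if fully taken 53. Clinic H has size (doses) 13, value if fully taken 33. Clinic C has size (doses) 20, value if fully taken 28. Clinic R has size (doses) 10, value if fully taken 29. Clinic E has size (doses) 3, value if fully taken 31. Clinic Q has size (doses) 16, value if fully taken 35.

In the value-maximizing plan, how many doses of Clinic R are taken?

9

Rank by value-to-size ratio: Clinic E 31/3≈10.3, Clinic G 53/8≈6.62, Clinic R 29/10≈2.9, Clinic H 33/13≈2.54, Clinic Q 35/16≈2.19, Clinic C 28/20≈1.4.
All 3 doses of Clinic E fit (value 31) ; 17 remain.
Clinic G: take in full, 8 doses for value 53 ; 9 left.
Only 9 doses remain; take 9/10 of Clinic R for value 29×9/10 = 26.1.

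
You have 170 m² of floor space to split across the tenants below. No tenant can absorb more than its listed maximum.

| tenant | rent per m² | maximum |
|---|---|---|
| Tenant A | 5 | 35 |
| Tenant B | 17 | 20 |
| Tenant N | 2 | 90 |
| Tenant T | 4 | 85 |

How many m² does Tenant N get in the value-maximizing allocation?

Order the tenants by rent per m²: Tenant B 17 > Tenant A 5 > Tenant T 4 > Tenant N 2.
Tenant B: +20 to 20 (cap) ; 150 left.
Give Tenant A 35 to hit its cap of 35 ; 115 left.
Tenant T: +85 to 85 (cap) ; 30 left.
Tenant N has room for 90 but only 30 remain, so it gets 30.

30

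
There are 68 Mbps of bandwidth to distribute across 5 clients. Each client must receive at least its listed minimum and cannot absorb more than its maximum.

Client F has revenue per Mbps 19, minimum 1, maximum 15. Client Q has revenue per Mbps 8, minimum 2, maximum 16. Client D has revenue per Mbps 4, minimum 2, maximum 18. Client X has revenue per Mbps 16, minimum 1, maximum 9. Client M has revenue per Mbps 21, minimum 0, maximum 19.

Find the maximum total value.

992

Meeting every minimum uses 1+2+2+1+0 = 6 Mbps, leaving 62.
Highest revenue per Mbps first: Client M 21 > Client F 19 > Client X 16 > Client Q 8 > Client D 4.
Client M: +19 to 19 (cap) ; 43 left.
Client F: +14 to 15 (cap) ; 29 left.
Client X: +8 to 9 (cap) ; 21 left.
Client Q takes 14 more to reach its cap of 16 ; 7 left.
Client D has room for 16 more but only 7 remain, so it gets 9.
Total = 19×15 + 8×16 + 4×9 + 16×9 + 21×19 = 992.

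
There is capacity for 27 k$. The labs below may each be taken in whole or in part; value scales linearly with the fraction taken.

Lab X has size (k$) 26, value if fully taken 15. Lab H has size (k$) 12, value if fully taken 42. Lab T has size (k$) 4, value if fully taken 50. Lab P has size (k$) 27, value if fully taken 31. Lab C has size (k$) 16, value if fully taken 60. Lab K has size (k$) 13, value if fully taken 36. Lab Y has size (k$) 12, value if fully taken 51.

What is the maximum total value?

Best value per unit of size first: Lab T 50/4≈12.5, Lab Y 51/12≈4.25, Lab C 60/16≈3.75, Lab H 42/12≈3.5, Lab K 36/13≈2.77, Lab P 31/27≈1.15, Lab X 15/26≈0.577.
Lab T: take in full, 4 k$ for value 50 → 23 left.
Take all of Lab Y (12 k$, value 51) → 11 k$ left.
Fill the last 11 k$ with part of Lab C: 11/16 of it earns 41.25.
Total value = 142.25.

142.25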